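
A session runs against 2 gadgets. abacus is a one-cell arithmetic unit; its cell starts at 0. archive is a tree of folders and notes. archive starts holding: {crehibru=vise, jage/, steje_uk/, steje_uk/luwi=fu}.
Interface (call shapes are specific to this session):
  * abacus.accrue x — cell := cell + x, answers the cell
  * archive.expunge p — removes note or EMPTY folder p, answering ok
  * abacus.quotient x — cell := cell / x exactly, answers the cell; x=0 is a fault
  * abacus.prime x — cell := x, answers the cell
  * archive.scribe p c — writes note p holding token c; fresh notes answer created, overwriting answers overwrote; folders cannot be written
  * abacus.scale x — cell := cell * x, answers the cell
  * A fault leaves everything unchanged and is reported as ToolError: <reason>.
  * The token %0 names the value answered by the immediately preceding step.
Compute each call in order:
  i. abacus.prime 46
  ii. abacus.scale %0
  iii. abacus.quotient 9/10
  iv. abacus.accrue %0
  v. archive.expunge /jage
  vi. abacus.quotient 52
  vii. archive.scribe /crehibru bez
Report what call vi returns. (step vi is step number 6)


Answer: 10580/117

Derivation:
;; 1. abacus.prime(x→46) => 46
;; 2. abacus.scale(x→%0) => 2116
;; 3. abacus.quotient(x→9/10) => 21160/9
;; 4. abacus.accrue(x→%0) => 42320/9
;; 5. archive.expunge(p→/jage) => ok
;; 6. abacus.quotient(x→52) => 10580/117
;; 7. archive.scribe(p→/crehibru, c→bez) => overwrote


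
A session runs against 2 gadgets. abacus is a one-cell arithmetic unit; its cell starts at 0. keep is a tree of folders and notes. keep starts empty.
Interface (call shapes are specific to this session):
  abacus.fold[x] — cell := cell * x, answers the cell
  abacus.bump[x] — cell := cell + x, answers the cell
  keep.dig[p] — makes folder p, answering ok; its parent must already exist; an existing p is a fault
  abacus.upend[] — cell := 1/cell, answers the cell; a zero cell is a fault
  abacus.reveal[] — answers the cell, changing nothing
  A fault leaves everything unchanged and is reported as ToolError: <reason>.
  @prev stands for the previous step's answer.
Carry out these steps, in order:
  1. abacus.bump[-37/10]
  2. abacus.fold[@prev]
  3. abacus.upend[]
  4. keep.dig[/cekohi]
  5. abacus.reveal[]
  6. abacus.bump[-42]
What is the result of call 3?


! 1. abacus.bump(x→-37/10) -> -37/10
! 2. abacus.fold(x→@prev) -> 1369/100
! 3. abacus.upend() -> 100/1369
! 4. keep.dig(p→/cekohi) -> ok
! 5. abacus.reveal() -> 100/1369
! 6. abacus.bump(x→-42) -> -57398/1369

Answer: 100/1369


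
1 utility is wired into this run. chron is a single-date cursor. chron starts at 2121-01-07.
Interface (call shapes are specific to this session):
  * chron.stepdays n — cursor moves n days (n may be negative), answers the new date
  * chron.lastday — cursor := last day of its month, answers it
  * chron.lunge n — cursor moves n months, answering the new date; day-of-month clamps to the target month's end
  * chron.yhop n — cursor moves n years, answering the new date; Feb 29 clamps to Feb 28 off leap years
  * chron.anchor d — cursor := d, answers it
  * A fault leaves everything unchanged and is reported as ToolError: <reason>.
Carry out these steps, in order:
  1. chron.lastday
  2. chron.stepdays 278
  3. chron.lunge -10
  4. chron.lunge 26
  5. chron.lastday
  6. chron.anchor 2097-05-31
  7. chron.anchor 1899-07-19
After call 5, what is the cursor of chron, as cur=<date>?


Answer: cur=2123-03-31

Derivation:
$ chron.lastday
[out] 2121-01-31
$ chron.stepdays n: 278
[out] 2121-11-05
$ chron.lunge n: -10
[out] 2121-01-05
$ chron.lunge n: 26
[out] 2123-03-05
$ chron.lastday
[out] 2123-03-31
$ chron.anchor d: 2097-05-31
[out] 2097-05-31
$ chron.anchor d: 1899-07-19
[out] 1899-07-19


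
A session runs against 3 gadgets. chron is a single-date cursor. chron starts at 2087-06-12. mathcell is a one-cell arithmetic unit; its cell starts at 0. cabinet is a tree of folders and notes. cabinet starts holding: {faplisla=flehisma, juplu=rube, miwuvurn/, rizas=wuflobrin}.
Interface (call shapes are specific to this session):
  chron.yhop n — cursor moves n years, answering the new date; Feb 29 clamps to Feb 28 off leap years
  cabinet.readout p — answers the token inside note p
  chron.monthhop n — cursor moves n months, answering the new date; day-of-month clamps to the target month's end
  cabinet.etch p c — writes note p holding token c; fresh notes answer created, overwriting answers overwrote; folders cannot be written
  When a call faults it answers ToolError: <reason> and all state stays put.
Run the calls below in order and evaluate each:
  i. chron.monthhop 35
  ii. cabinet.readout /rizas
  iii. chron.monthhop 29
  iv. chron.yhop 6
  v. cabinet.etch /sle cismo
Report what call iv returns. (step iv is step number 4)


Answer: 2098-10-12

Derivation:
·→ chron.monthhop(n: 35)
·← 2090-05-12
·→ cabinet.readout(p: /rizas)
·← wuflobrin
·→ chron.monthhop(n: 29)
·← 2092-10-12
·→ chron.yhop(n: 6)
·← 2098-10-12
·→ cabinet.etch(p: /sle, c: cismo)
·← created


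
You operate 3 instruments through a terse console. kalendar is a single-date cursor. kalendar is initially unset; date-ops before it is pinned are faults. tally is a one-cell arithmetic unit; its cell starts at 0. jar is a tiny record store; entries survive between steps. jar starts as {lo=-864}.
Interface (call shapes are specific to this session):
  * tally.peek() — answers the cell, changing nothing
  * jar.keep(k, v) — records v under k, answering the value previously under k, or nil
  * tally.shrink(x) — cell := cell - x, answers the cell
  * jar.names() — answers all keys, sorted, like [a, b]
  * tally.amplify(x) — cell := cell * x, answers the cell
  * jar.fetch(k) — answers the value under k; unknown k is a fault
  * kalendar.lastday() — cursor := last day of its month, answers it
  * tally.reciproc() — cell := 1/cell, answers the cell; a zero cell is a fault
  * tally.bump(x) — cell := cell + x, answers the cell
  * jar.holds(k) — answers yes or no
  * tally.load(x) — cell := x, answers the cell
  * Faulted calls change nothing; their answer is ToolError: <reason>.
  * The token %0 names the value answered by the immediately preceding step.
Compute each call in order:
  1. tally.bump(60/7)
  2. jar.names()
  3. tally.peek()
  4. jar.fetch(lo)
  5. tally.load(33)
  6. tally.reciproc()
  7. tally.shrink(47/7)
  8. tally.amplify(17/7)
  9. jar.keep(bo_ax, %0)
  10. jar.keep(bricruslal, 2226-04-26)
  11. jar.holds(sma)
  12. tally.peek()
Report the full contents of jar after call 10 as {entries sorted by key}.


> tally.bump x: 60/7
= 60/7
> jar.names
= [lo]
> tally.peek
= 60/7
> jar.fetch k: lo
= -864
> tally.load x: 33
= 33
> tally.reciproc
= 1/33
> tally.shrink x: 47/7
= -1544/231
> tally.amplify x: 17/7
= -26248/1617
> jar.keep k: bo_ax v: %0
= nil
> jar.keep k: bricruslal v: 2226-04-26
= nil
> jar.holds k: sma
= no
> tally.peek
= -26248/1617

Answer: {bo_ax=-26248/1617, bricruslal=2226-04-26, lo=-864}


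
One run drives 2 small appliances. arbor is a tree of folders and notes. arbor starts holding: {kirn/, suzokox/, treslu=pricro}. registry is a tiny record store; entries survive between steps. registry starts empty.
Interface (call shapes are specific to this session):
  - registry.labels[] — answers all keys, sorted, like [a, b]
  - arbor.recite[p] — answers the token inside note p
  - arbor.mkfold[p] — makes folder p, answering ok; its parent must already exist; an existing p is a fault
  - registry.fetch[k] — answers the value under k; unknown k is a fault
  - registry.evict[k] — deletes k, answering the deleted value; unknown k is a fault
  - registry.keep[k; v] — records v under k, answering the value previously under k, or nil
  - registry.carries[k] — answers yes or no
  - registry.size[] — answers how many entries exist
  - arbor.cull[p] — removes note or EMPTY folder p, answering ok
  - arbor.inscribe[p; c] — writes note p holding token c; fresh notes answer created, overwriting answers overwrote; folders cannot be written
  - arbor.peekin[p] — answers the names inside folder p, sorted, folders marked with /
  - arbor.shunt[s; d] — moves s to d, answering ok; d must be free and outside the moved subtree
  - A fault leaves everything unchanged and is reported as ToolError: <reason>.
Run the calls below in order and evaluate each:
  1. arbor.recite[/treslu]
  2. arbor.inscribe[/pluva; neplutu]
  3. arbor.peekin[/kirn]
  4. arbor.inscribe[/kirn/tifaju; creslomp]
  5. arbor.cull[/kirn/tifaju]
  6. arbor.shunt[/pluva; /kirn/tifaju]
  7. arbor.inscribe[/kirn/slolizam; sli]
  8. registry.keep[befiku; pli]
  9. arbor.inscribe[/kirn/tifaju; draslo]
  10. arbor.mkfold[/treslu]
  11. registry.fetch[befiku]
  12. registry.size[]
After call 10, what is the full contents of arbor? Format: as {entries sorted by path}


Answer: {kirn/, kirn/slolizam=sli, kirn/tifaju=draslo, suzokox/, treslu=pricro}

Derivation:
! recite(/treslu) ~> pricro
! inscribe(/pluva, neplutu) ~> created
! peekin(/kirn) ~> []
! inscribe(/kirn/tifaju, creslomp) ~> created
! cull(/kirn/tifaju) ~> ok
! shunt(/pluva, /kirn/tifaju) ~> ok
! inscribe(/kirn/slolizam, sli) ~> created
! keep(befiku, pli) ~> nil
! inscribe(/kirn/tifaju, draslo) ~> overwrote
! mkfold(/treslu) ~> ToolError: exists
! fetch(befiku) ~> pli
! size() ~> 1


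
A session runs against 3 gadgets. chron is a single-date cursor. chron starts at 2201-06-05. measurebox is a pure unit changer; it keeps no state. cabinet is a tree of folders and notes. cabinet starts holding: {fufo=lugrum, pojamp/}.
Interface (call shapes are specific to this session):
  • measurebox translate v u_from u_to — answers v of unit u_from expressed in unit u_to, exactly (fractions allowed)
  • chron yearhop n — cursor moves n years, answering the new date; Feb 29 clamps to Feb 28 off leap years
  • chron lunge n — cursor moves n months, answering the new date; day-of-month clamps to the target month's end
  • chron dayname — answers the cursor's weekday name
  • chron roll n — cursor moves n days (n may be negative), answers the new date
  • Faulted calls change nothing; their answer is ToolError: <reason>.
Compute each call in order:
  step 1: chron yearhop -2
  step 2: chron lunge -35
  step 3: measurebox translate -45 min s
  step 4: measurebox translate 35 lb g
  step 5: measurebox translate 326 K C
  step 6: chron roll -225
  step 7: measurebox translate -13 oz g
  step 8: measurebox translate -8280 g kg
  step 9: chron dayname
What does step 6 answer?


$ chron yearhop n=-2
:: 2199-06-05
$ chron lunge n=-35
:: 2196-07-05
$ measurebox translate v=-45 u_from=min u_to=s
:: -2700
$ measurebox translate v=35 u_from=lb u_to=g
:: 317514659/20000
$ measurebox translate v=326 u_from=K u_to=C
:: 1057/20
$ chron roll n=-225
:: 2195-11-23
$ measurebox translate v=-13 u_from=oz u_to=g
:: -589670081/1600000
$ measurebox translate v=-8280 u_from=g u_to=kg
:: -207/25
$ chron dayname
:: Monday

Answer: 2195-11-23


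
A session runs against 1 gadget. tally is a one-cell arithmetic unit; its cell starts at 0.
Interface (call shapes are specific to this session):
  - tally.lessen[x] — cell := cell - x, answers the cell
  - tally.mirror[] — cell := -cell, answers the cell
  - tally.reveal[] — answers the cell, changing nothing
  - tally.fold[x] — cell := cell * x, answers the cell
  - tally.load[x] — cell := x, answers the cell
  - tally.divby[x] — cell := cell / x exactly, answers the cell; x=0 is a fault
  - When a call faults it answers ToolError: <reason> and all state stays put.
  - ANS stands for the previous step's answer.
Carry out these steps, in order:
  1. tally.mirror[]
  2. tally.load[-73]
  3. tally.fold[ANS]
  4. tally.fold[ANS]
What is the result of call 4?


Act: mirror[]
Obs: 0
Act: load[x→-73]
Obs: -73
Act: fold[x→ANS]
Obs: 5329
Act: fold[x→ANS]
Obs: 28398241

Answer: 28398241


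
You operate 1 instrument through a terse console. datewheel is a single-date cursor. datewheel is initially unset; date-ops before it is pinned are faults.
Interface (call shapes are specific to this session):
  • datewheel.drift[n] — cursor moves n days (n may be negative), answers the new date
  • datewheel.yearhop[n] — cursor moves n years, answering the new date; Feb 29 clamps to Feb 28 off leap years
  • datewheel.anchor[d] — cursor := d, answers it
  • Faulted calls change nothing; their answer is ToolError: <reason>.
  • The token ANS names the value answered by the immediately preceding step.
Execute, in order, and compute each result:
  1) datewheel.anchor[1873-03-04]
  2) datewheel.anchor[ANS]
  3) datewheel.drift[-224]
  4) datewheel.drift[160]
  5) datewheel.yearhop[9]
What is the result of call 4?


>>> datewheel.anchor d→1873-03-04
:: 1873-03-04
>>> datewheel.anchor d→ANS
:: 1873-03-04
>>> datewheel.drift n→-224
:: 1872-07-23
>>> datewheel.drift n→160
:: 1872-12-30
>>> datewheel.yearhop n→9
:: 1881-12-30

Answer: 1872-12-30


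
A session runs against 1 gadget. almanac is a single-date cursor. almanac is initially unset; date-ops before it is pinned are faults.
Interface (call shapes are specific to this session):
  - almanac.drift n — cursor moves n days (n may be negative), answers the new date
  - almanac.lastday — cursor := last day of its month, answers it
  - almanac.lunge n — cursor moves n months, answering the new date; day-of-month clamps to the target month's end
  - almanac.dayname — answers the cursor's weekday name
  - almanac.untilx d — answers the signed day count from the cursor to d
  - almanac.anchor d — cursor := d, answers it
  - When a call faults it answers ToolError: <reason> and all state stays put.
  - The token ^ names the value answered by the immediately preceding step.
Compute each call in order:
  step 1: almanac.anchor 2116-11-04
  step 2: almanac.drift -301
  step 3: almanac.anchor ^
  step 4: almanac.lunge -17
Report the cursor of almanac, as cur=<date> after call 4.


>> almanac.anchor(2116-11-04)
<< 2116-11-04
>> almanac.drift(-301)
<< 2116-01-08
>> almanac.anchor(^)
<< 2116-01-08
>> almanac.lunge(-17)
<< 2114-08-08

Answer: cur=2114-08-08


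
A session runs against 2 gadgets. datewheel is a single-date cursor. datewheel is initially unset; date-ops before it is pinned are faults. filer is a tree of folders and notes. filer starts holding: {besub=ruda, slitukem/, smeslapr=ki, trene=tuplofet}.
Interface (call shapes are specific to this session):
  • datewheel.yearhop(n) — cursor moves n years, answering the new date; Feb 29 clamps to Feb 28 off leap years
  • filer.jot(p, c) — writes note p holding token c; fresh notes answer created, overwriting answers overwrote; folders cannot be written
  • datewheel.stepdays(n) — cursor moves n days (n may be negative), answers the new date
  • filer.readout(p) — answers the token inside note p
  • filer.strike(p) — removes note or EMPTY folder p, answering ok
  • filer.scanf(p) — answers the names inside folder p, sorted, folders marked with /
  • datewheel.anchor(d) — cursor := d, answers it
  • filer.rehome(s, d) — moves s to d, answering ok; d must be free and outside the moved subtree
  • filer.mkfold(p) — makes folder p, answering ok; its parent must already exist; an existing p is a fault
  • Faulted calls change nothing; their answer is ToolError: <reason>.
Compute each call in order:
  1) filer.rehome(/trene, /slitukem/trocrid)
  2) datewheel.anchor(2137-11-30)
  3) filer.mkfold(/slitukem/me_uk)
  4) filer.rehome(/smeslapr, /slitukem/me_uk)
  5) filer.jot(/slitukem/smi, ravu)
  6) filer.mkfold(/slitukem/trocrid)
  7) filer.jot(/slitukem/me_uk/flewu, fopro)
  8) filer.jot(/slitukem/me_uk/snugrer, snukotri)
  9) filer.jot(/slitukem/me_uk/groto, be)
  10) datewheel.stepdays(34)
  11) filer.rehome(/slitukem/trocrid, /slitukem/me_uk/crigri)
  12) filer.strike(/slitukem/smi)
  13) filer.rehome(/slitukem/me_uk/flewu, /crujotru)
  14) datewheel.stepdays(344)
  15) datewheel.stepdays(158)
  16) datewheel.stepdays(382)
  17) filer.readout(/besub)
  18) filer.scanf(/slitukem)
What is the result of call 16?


Next I call filer.rehome passing s→/trene, d→/slitukem/trocrid, and see ok.
Then datewheel.anchor passing d→2137-11-30, which returns 2137-11-30.
I try filer.mkfold passing p→/slitukem/me_uk, and observe ok.
I invoke filer.rehome passing s→/smeslapr, d→/slitukem/me_uk, — result: ToolError: exists.
I call filer.jot passing p→/slitukem/smi, c→ravu: created.
I use filer.mkfold passing p→/slitukem/trocrid, giving ToolError: exists.
I try filer.jot passing p→/slitukem/me_uk/flewu, c→fopro, → created.
I run filer.jot passing p→/slitukem/me_uk/snugrer, c→snukotri, which returns created.
Now I run filer.jot passing p→/slitukem/me_uk/groto, c→be, yielding created.
Invoking datewheel.stepdays passing n→34, — result: 2138-01-03.
Now I run filer.rehome passing s→/slitukem/trocrid, d→/slitukem/me_uk/crigri, giving ok.
Then filer.strike passing p→/slitukem/smi, giving ok.
Using filer.rehome passing s→/slitukem/me_uk/flewu, d→/crujotru, → ok.
I try datewheel.stepdays passing n→344, giving 2138-12-13.
I try datewheel.stepdays passing n→158, and get 2139-05-20.
I invoke datewheel.stepdays passing n→382: 2140-06-05.
Using filer.readout passing p→/besub, and get ruda.
Now I run filer.scanf passing p→/slitukem, giving [me_uk/].

Answer: 2140-06-05


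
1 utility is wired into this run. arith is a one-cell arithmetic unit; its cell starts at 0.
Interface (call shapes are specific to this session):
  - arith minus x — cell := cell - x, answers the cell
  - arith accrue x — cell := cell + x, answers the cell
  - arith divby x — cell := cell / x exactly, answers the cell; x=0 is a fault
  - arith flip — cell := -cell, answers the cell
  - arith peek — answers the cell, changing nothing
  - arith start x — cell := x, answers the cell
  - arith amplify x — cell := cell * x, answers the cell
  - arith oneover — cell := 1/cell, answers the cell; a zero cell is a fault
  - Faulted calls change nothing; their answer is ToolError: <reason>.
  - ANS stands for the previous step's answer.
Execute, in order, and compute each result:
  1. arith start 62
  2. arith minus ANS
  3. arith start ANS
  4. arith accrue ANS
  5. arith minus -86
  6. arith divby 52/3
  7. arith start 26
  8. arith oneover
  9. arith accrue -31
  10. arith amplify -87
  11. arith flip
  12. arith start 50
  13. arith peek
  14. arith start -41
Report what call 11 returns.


>> arith start(x: 62)
<< 62
>> arith minus(x: ANS)
<< 0
>> arith start(x: ANS)
<< 0
>> arith accrue(x: ANS)
<< 0
>> arith minus(x: -86)
<< 86
>> arith divby(x: 52/3)
<< 129/26
>> arith start(x: 26)
<< 26
>> arith oneover()
<< 1/26
>> arith accrue(x: -31)
<< -805/26
>> arith amplify(x: -87)
<< 70035/26
>> arith flip()
<< -70035/26
>> arith start(x: 50)
<< 50
>> arith peek()
<< 50
>> arith start(x: -41)
<< -41

Answer: -70035/26


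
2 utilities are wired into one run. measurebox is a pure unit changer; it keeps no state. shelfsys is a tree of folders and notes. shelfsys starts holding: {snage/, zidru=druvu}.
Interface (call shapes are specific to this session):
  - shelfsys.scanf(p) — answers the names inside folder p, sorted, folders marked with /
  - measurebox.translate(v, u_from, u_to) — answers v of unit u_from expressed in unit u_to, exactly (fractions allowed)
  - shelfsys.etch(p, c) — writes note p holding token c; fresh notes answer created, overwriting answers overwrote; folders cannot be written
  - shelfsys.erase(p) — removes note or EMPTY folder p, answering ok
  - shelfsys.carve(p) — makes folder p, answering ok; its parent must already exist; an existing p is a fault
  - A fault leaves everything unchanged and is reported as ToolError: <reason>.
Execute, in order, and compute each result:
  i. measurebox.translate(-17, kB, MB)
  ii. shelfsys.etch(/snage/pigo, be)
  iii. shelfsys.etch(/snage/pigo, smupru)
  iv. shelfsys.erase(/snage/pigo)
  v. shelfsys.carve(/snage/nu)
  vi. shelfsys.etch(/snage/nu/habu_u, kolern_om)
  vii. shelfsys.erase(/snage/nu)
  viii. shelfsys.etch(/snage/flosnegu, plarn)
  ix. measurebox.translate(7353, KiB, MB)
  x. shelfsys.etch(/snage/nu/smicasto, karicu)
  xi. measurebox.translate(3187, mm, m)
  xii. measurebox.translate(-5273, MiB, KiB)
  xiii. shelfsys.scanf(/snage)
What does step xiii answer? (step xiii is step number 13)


Answer: [flosnegu, nu/]

Derivation:
>>> measurebox.translate v→-17 u_from→kB u_to→MB
:: -17/1000
>>> shelfsys.etch p→/snage/pigo c→be
:: created
>>> shelfsys.etch p→/snage/pigo c→smupru
:: overwrote
>>> shelfsys.erase p→/snage/pigo
:: ok
>>> shelfsys.carve p→/snage/nu
:: ok
>>> shelfsys.etch p→/snage/nu/habu_u c→kolern_om
:: created
>>> shelfsys.erase p→/snage/nu
:: ToolError: not empty
>>> shelfsys.etch p→/snage/flosnegu c→plarn
:: created
>>> measurebox.translate v→7353 u_from→KiB u_to→MB
:: 117648/15625
>>> shelfsys.etch p→/snage/nu/smicasto c→karicu
:: created
>>> measurebox.translate v→3187 u_from→mm u_to→m
:: 3187/1000
>>> measurebox.translate v→-5273 u_from→MiB u_to→KiB
:: -5399552
>>> shelfsys.scanf p→/snage
:: [flosnegu, nu/]


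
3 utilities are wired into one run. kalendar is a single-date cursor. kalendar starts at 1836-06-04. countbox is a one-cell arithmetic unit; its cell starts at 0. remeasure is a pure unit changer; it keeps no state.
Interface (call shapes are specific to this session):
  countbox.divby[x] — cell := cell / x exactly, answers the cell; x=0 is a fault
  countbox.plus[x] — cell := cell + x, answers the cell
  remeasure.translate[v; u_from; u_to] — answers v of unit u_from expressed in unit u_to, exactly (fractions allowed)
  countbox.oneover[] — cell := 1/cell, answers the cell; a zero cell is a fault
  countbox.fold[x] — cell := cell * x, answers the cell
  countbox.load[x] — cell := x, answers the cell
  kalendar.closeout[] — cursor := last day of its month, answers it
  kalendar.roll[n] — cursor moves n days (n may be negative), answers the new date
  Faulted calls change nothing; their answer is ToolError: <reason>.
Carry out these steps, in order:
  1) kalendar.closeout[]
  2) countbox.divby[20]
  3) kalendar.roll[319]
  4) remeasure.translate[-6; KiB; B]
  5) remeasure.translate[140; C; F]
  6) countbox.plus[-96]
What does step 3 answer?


Act: kalendar.closeout[]
Obs: 1836-06-30
Act: countbox.divby[20]
Obs: 0
Act: kalendar.roll[319]
Obs: 1837-05-15
Act: remeasure.translate[-6; KiB; B]
Obs: -6144
Act: remeasure.translate[140; C; F]
Obs: 284
Act: countbox.plus[-96]
Obs: -96

Answer: 1837-05-15


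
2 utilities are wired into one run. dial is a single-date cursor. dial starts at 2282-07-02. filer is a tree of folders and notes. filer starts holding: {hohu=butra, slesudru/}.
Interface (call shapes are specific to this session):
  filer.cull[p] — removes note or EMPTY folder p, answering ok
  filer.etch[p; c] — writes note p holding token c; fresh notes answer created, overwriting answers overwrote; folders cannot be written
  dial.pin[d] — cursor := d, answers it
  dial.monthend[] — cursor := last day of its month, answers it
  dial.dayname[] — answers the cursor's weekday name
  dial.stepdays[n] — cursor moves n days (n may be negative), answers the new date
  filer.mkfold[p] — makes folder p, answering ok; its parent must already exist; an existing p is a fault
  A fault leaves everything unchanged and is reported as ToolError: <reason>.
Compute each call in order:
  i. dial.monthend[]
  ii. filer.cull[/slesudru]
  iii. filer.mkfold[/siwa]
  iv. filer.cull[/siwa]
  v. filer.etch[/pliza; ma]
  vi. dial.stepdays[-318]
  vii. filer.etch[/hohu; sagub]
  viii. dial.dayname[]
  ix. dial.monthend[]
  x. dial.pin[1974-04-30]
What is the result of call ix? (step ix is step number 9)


Answer: 2281-09-30

Derivation:
Act: dial.monthend[]
Obs: 2282-07-31
Act: filer.cull[/slesudru]
Obs: ok
Act: filer.mkfold[/siwa]
Obs: ok
Act: filer.cull[/siwa]
Obs: ok
Act: filer.etch[/pliza; ma]
Obs: created
Act: dial.stepdays[-318]
Obs: 2281-09-16
Act: filer.etch[/hohu; sagub]
Obs: overwrote
Act: dial.dayname[]
Obs: Friday
Act: dial.monthend[]
Obs: 2281-09-30
Act: dial.pin[1974-04-30]
Obs: 1974-04-30


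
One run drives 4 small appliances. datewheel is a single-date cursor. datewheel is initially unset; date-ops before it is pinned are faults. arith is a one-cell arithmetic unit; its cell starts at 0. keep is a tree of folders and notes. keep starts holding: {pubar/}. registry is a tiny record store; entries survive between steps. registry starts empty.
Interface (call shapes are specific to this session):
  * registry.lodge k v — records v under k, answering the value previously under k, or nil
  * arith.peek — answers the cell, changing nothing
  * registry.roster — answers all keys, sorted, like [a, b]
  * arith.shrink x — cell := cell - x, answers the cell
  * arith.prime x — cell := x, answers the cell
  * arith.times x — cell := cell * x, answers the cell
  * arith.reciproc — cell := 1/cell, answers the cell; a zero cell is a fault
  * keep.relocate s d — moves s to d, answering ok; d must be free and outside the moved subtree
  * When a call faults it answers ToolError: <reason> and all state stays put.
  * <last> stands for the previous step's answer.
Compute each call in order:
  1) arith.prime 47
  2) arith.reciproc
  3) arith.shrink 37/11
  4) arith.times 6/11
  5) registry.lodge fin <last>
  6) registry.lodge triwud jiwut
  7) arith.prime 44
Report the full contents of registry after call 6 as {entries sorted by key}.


Answer: {fin=-10368/5687, triwud=jiwut}

Derivation:
// 1. prime(x=47) => 47
// 2. reciproc() => 1/47
// 3. shrink(x=37/11) => -1728/517
// 4. times(x=6/11) => -10368/5687
// 5. lodge(k=fin, v=<last>) => nil
// 6. lodge(k=triwud, v=jiwut) => nil
// 7. prime(x=44) => 44


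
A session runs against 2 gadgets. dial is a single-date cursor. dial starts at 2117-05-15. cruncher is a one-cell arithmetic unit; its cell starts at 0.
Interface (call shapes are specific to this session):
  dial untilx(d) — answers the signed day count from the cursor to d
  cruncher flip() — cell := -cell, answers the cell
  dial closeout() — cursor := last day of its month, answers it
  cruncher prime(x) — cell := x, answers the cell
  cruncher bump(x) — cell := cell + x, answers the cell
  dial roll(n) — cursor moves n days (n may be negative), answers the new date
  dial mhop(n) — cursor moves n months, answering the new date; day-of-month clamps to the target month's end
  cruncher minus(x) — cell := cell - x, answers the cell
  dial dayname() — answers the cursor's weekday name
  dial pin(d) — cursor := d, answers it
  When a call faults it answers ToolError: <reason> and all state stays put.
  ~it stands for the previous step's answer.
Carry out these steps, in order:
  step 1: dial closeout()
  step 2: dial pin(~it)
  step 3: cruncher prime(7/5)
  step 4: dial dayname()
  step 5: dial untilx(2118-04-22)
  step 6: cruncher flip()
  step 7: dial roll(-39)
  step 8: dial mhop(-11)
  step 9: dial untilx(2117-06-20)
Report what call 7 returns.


>> dial closeout()
<< 2117-05-31
>> dial pin(d: ~it)
<< 2117-05-31
>> cruncher prime(x: 7/5)
<< 7/5
>> dial dayname()
<< Monday
>> dial untilx(d: 2118-04-22)
<< 326
>> cruncher flip()
<< -7/5
>> dial roll(n: -39)
<< 2117-04-22
>> dial mhop(n: -11)
<< 2116-05-22
>> dial untilx(d: 2117-06-20)
<< 394

Answer: 2117-04-22


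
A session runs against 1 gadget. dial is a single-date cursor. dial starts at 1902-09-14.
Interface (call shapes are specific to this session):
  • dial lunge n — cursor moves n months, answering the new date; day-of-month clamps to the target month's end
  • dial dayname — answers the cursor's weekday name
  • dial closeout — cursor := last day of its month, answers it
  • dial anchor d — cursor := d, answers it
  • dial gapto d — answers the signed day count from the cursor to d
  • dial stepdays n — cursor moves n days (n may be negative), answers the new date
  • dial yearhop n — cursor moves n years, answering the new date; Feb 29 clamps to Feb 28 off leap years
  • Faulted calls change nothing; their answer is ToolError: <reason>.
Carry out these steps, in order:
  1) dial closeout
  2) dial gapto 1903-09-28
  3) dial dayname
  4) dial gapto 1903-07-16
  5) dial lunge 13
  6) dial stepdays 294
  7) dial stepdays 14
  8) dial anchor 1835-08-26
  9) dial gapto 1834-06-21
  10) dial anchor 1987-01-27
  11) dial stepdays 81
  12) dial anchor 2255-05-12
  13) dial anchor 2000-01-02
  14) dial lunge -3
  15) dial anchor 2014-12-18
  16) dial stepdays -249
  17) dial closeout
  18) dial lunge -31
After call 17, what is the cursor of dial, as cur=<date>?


Answer: cur=2014-04-30

Derivation:
Now I run dial closeout(), and see 1902-09-30.
Invoking dial gapto passing 1903-09-28, and get 363.
I call dial dayname, and get Tuesday.
I call dial gapto passing 1903-07-16, and observe 289.
Calling dial lunge passing 13, and observe 1903-10-30.
Using dial stepdays passing 294, which returns 1904-08-19.
I call dial stepdays passing 14, and see 1904-09-02.
I use dial anchor passing 1835-08-26, → 1835-08-26.
I call dial gapto passing 1834-06-21: -431.
Next I call dial anchor passing 1987-01-27, giving 1987-01-27.
I try dial stepdays passing 81, giving 1987-04-18.
Calling dial anchor passing 2255-05-12, and see 2255-05-12.
Next I call dial anchor passing 2000-01-02: 2000-01-02.
I use dial lunge passing -3, → 1999-10-02.
I use dial anchor passing 2014-12-18, and see 2014-12-18.
I invoke dial stepdays passing -249, — result: 2014-04-13.
I try dial closeout(), which returns 2014-04-30.
Then dial lunge passing -31, — result: 2011-09-30.


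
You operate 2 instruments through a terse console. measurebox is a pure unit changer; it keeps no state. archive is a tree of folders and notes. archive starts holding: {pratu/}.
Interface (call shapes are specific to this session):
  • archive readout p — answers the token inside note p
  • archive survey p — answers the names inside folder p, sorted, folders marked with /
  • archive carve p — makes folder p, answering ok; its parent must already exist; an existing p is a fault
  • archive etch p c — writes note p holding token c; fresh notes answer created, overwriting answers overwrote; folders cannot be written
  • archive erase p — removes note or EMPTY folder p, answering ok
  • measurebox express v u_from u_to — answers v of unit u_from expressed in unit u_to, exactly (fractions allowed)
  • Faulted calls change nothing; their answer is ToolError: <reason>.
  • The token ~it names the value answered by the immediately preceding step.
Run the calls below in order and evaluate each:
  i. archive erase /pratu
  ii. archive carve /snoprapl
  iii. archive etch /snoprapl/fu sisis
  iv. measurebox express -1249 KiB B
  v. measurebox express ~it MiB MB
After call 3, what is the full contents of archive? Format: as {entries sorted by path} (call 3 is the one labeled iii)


-- archive erase(p=/pratu) : ok
-- archive carve(p=/snoprapl) : ok
-- archive etch(p=/snoprapl/fu, c=sisis) : created
-- measurebox express(v=-1249, u_from=KiB, u_to=B) : -1278976
-- measurebox express(v=~it, u_from=MiB, u_to=MB) : -20954742784/15625

Answer: {snoprapl/, snoprapl/fu=sisis}


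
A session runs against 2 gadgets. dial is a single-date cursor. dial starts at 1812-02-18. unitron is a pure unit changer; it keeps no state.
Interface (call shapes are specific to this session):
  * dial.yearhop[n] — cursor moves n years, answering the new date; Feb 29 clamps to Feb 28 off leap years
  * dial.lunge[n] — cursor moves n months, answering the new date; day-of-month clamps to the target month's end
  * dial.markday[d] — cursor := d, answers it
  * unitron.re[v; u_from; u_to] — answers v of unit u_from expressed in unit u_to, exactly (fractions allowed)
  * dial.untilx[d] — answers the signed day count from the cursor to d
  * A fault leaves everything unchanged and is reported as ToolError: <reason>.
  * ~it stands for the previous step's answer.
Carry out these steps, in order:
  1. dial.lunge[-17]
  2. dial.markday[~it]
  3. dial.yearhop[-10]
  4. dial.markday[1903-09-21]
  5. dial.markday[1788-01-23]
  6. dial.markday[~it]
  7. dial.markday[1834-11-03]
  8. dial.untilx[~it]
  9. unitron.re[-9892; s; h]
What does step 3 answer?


Answer: 1800-09-18

Derivation:
I try lunge(n: -17), → 1810-09-18.
Using markday(d: ~it), yielding 1810-09-18.
Now I run yearhop(n: -10), and get 1800-09-18.
Calling markday(d: 1903-09-21), → 1903-09-21.
I run markday(d: 1788-01-23), and see 1788-01-23.
I try markday(d: ~it), and observe 1788-01-23.
I run markday(d: 1834-11-03), yielding 1834-11-03.
I use untilx(d: ~it), and observe 0.
Invoking re(v: -9892, u_from: s, u_to: h), and see -2473/900.


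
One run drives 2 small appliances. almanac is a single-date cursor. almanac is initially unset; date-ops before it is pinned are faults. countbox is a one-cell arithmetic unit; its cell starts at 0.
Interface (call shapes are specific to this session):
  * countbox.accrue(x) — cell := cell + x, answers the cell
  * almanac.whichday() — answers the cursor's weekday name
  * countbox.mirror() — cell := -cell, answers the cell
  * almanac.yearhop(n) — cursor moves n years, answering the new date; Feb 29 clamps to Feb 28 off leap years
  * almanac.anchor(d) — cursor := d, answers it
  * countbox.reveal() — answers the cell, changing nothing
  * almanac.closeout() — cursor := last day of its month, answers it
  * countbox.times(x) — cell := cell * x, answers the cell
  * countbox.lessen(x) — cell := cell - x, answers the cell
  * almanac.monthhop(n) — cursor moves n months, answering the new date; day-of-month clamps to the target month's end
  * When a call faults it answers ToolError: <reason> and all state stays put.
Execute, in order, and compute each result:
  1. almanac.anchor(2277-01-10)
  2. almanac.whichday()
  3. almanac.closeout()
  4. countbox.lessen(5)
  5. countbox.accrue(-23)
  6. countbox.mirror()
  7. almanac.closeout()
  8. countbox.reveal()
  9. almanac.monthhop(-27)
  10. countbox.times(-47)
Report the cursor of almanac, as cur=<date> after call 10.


Answer: cur=2274-10-31

Derivation:
I use almanac.anchor(d: 2277-01-10), and see 2277-01-10.
Now I run almanac.whichday: Wednesday.
Calling almanac.closeout, → 2277-01-31.
I use countbox.lessen(x: 5), which returns -5.
Next I call countbox.accrue(x: -23): -28.
I run countbox.mirror, and observe 28.
Invoking almanac.closeout(): 2277-01-31.
I invoke countbox.reveal, yielding 28.
Next I call almanac.monthhop(n: -27), → 2274-10-31.
Calling countbox.times(x: -47), giving -1316.


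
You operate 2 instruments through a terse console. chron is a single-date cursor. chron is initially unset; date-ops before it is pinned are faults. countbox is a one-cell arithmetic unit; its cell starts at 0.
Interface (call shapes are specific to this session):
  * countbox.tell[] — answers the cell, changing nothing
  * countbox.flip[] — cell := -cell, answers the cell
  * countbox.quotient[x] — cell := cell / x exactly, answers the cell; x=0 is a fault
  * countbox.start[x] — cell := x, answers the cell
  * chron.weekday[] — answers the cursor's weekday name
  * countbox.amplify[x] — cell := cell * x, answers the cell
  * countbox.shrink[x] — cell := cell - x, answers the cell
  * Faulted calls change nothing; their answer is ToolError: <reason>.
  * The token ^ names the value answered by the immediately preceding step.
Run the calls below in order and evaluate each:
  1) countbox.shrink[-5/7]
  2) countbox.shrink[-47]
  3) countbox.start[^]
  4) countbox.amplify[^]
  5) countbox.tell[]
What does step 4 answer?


Answer: 111556/49

Derivation:
[in] countbox.shrink -5/7
= 5/7
[in] countbox.shrink -47
= 334/7
[in] countbox.start ^
= 334/7
[in] countbox.amplify ^
= 111556/49
[in] countbox.tell
= 111556/49


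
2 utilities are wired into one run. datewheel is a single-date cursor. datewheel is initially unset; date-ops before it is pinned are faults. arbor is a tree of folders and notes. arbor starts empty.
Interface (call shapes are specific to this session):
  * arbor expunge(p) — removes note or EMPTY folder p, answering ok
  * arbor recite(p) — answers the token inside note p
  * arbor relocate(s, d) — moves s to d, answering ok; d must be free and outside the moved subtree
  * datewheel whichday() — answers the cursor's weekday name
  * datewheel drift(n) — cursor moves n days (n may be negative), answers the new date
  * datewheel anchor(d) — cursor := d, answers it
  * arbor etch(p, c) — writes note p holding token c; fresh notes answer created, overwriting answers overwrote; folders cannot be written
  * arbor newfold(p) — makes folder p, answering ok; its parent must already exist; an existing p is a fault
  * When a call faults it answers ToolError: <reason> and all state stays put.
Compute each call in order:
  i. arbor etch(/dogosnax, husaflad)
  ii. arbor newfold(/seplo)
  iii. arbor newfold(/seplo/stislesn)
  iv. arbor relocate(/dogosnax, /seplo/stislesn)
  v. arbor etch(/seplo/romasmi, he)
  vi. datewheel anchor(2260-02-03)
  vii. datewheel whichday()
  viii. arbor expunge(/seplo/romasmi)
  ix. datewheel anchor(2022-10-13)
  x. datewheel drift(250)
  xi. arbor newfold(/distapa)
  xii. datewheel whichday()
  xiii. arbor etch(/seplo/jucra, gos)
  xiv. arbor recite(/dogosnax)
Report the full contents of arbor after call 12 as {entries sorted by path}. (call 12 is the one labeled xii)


Answer: {distapa/, dogosnax=husaflad, seplo/, seplo/stislesn/}

Derivation:
I run arbor etch passing p: /dogosnax, c: husaflad, and get created.
Calling arbor newfold passing p: /seplo, and observe ok.
I invoke arbor newfold passing p: /seplo/stislesn, — result: ok.
Invoking arbor relocate passing s: /dogosnax, d: /seplo/stislesn, and observe ToolError: exists.
Next I call arbor etch passing p: /seplo/romasmi, c: he, → created.
Then datewheel anchor passing d: 2260-02-03, — result: 2260-02-03.
I invoke datewheel whichday(), and see Friday.
I call arbor expunge passing p: /seplo/romasmi, → ok.
Now I run datewheel anchor passing d: 2022-10-13, yielding 2022-10-13.
Then datewheel drift passing n: 250, giving 2023-06-20.
Invoking arbor newfold passing p: /distapa, and get ok.
Now I run datewheel whichday, which returns Tuesday.
Invoking arbor etch passing p: /seplo/jucra, c: gos, and get created.
I try arbor recite passing p: /dogosnax, giving husaflad.


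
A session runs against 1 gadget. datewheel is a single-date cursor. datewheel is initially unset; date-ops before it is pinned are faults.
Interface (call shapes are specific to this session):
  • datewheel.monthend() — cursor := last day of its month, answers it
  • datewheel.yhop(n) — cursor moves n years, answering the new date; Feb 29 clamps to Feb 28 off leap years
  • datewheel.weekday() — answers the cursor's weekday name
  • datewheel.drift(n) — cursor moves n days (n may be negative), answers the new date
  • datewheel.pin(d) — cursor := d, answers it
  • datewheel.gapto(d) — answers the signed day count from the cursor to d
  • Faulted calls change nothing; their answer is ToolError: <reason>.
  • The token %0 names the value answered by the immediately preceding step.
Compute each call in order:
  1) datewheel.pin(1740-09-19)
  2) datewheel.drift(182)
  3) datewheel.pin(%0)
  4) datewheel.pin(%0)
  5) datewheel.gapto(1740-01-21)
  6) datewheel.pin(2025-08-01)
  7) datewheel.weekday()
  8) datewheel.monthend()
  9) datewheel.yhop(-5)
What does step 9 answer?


Answer: 2020-08-31

Derivation:
>>> datewheel.pin d: 1740-09-19
[out] 1740-09-19
>>> datewheel.drift n: 182
[out] 1741-03-20
>>> datewheel.pin d: %0
[out] 1741-03-20
>>> datewheel.pin d: %0
[out] 1741-03-20
>>> datewheel.gapto d: 1740-01-21
[out] -424
>>> datewheel.pin d: 2025-08-01
[out] 2025-08-01
>>> datewheel.weekday
[out] Friday
>>> datewheel.monthend
[out] 2025-08-31
>>> datewheel.yhop n: -5
[out] 2020-08-31


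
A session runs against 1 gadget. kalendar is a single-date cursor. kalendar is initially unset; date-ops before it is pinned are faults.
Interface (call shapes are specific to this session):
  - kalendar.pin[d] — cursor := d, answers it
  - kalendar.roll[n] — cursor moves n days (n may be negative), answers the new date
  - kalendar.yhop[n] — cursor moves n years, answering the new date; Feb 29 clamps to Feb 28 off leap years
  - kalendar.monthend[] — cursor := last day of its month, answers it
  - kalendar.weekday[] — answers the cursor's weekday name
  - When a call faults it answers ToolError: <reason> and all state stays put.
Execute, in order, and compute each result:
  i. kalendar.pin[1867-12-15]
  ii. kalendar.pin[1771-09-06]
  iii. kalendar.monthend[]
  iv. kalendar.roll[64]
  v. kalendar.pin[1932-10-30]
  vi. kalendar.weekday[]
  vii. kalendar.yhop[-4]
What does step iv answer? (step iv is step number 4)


Step: pin[d: 1867-12-15]
Result: 1867-12-15
Step: pin[d: 1771-09-06]
Result: 1771-09-06
Step: monthend[]
Result: 1771-09-30
Step: roll[n: 64]
Result: 1771-12-03
Step: pin[d: 1932-10-30]
Result: 1932-10-30
Step: weekday[]
Result: Sunday
Step: yhop[n: -4]
Result: 1928-10-30

Answer: 1771-12-03
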